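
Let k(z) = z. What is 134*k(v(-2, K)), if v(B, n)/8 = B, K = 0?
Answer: -2144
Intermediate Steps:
v(B, n) = 8*B
134*k(v(-2, K)) = 134*(8*(-2)) = 134*(-16) = -2144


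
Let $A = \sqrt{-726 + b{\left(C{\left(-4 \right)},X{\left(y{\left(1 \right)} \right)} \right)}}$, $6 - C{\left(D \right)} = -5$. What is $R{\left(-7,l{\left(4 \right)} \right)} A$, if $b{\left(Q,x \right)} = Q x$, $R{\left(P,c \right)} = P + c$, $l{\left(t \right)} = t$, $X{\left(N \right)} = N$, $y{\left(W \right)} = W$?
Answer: $- 3 i \sqrt{715} \approx - 80.219 i$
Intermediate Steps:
$C{\left(D \right)} = 11$ ($C{\left(D \right)} = 6 - -5 = 6 + 5 = 11$)
$A = i \sqrt{715}$ ($A = \sqrt{-726 + 11 \cdot 1} = \sqrt{-726 + 11} = \sqrt{-715} = i \sqrt{715} \approx 26.739 i$)
$R{\left(-7,l{\left(4 \right)} \right)} A = \left(-7 + 4\right) i \sqrt{715} = - 3 i \sqrt{715}$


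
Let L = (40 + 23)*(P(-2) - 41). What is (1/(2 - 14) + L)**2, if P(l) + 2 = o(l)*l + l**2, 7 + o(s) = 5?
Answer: 700184521/144 ≈ 4.8624e+6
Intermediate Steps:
o(s) = -2 (o(s) = -7 + 5 = -2)
P(l) = -2 + l**2 - 2*l (P(l) = -2 + (-2*l + l**2) = -2 + (l**2 - 2*l) = -2 + l**2 - 2*l)
L = -2205 (L = (40 + 23)*((-2 + (-2)**2 - 2*(-2)) - 41) = 63*((-2 + 4 + 4) - 41) = 63*(6 - 41) = 63*(-35) = -2205)
(1/(2 - 14) + L)**2 = (1/(2 - 14) - 2205)**2 = (1/(-12) - 2205)**2 = (-1/12 - 2205)**2 = (-26461/12)**2 = 700184521/144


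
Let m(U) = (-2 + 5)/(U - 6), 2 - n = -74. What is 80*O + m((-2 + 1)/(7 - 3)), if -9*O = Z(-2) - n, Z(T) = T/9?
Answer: 1371028/2025 ≈ 677.05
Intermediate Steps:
n = 76 (n = 2 - 1*(-74) = 2 + 74 = 76)
Z(T) = T/9 (Z(T) = T*(⅑) = T/9)
m(U) = 3/(-6 + U)
O = 686/81 (O = -((⅑)*(-2) - 1*76)/9 = -(-2/9 - 76)/9 = -⅑*(-686/9) = 686/81 ≈ 8.4691)
80*O + m((-2 + 1)/(7 - 3)) = 80*(686/81) + 3/(-6 + (-2 + 1)/(7 - 3)) = 54880/81 + 3/(-6 - 1/4) = 54880/81 + 3/(-6 - 1*¼) = 54880/81 + 3/(-6 - ¼) = 54880/81 + 3/(-25/4) = 54880/81 + 3*(-4/25) = 54880/81 - 12/25 = 1371028/2025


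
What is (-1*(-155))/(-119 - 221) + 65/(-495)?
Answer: -3953/6732 ≈ -0.58720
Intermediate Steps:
(-1*(-155))/(-119 - 221) + 65/(-495) = 155/(-340) + 65*(-1/495) = 155*(-1/340) - 13/99 = -31/68 - 13/99 = -3953/6732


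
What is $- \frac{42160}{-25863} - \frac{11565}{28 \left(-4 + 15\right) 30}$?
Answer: $\frac{6030187}{15931608} \approx 0.3785$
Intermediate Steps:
$- \frac{42160}{-25863} - \frac{11565}{28 \left(-4 + 15\right) 30} = \left(-42160\right) \left(- \frac{1}{25863}\right) - \frac{11565}{28 \cdot 11 \cdot 30} = \frac{42160}{25863} - \frac{11565}{308 \cdot 30} = \frac{42160}{25863} - \frac{11565}{9240} = \frac{42160}{25863} - \frac{771}{616} = \frac{6030187}{15931608}$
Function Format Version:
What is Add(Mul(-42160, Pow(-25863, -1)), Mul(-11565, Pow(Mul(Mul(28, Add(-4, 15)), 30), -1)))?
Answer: Rational(6030187, 15931608) ≈ 0.37850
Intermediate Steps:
Add(Mul(-42160, Pow(-25863, -1)), Mul(-11565, Pow(Mul(Mul(28, Add(-4, 15)), 30), -1))) = Add(Mul(-42160, Rational(-1, 25863)), Mul(-11565, Pow(Mul(Mul(28, 11), 30), -1))) = Add(Rational(42160, 25863), Mul(-11565, Pow(Mul(308, 30), -1))) = Add(Rational(42160, 25863), Mul(-11565, Pow(9240, -1))) = Add(Rational(42160, 25863), Mul(-11565, Rational(1, 9240))) = Add(Rational(42160, 25863), Rational(-771, 616)) = Rational(6030187, 15931608)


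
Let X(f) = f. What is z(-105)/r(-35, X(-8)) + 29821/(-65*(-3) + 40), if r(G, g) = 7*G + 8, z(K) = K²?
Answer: 1492234/18565 ≈ 80.379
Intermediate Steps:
r(G, g) = 8 + 7*G
z(-105)/r(-35, X(-8)) + 29821/(-65*(-3) + 40) = (-105)²/(8 + 7*(-35)) + 29821/(-65*(-3) + 40) = 11025/(8 - 245) + 29821/(195 + 40) = 11025/(-237) + 29821/235 = 11025*(-1/237) + 29821*(1/235) = -3675/79 + 29821/235 = 1492234/18565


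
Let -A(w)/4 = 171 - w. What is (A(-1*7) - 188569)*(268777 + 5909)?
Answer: -51992840766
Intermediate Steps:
A(w) = -684 + 4*w (A(w) = -4*(171 - w) = -684 + 4*w)
(A(-1*7) - 188569)*(268777 + 5909) = ((-684 + 4*(-1*7)) - 188569)*(268777 + 5909) = ((-684 + 4*(-7)) - 188569)*274686 = ((-684 - 28) - 188569)*274686 = (-712 - 188569)*274686 = -189281*274686 = -51992840766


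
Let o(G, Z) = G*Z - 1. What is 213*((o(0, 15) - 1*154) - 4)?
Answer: -33867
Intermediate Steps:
o(G, Z) = -1 + G*Z
213*((o(0, 15) - 1*154) - 4) = 213*(((-1 + 0*15) - 1*154) - 4) = 213*(((-1 + 0) - 154) - 4) = 213*((-1 - 154) - 4) = 213*(-155 - 4) = 213*(-159) = -33867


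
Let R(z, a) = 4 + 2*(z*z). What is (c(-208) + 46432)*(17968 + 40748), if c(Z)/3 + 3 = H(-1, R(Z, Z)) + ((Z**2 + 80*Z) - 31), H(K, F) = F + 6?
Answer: 22653572256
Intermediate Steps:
R(z, a) = 4 + 2*z**2
H(K, F) = 6 + F
c(Z) = -72 + 9*Z**2 + 240*Z (c(Z) = -9 + 3*((6 + (4 + 2*Z**2)) + ((Z**2 + 80*Z) - 31)) = -9 + 3*((10 + 2*Z**2) + (-31 + Z**2 + 80*Z)) = -9 + 3*(-21 + 3*Z**2 + 80*Z) = -9 + (-63 + 9*Z**2 + 240*Z) = -72 + 9*Z**2 + 240*Z)
(c(-208) + 46432)*(17968 + 40748) = ((-72 + 9*(-208)**2 + 240*(-208)) + 46432)*(17968 + 40748) = ((-72 + 9*43264 - 49920) + 46432)*58716 = ((-72 + 389376 - 49920) + 46432)*58716 = (339384 + 46432)*58716 = 385816*58716 = 22653572256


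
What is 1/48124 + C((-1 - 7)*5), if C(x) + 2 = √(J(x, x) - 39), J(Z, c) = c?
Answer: -96247/48124 + I*√79 ≈ -2.0 + 8.8882*I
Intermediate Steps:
C(x) = -2 + √(-39 + x) (C(x) = -2 + √(x - 39) = -2 + √(-39 + x))
1/48124 + C((-1 - 7)*5) = 1/48124 + (-2 + √(-39 + (-1 - 7)*5)) = 1/48124 + (-2 + √(-39 - 8*5)) = 1/48124 + (-2 + √(-39 - 40)) = 1/48124 + (-2 + √(-79)) = 1/48124 + (-2 + I*√79) = -96247/48124 + I*√79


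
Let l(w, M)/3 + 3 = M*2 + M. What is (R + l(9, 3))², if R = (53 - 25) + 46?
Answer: 8464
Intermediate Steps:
R = 74 (R = 28 + 46 = 74)
l(w, M) = -9 + 9*M (l(w, M) = -9 + 3*(M*2 + M) = -9 + 3*(2*M + M) = -9 + 3*(3*M) = -9 + 9*M)
(R + l(9, 3))² = (74 + (-9 + 9*3))² = (74 + (-9 + 27))² = (74 + 18)² = 92² = 8464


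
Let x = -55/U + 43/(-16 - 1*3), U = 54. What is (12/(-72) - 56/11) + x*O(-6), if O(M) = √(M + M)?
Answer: -347/66 - 3367*I*√3/513 ≈ -5.2576 - 11.368*I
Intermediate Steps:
x = -3367/1026 (x = -55/54 + 43/(-16 - 1*3) = -55*1/54 + 43/(-16 - 3) = -55/54 + 43/(-19) = -55/54 + 43*(-1/19) = -55/54 - 43/19 = -3367/1026 ≈ -3.2817)
O(M) = √2*√M (O(M) = √(2*M) = √2*√M)
(12/(-72) - 56/11) + x*O(-6) = (12/(-72) - 56/11) - 3367*√2*√(-6)/1026 = (12*(-1/72) - 56*1/11) - 3367*√2*I*√6/1026 = (-⅙ - 56/11) - 3367*I*√3/513 = -347/66 - 3367*I*√3/513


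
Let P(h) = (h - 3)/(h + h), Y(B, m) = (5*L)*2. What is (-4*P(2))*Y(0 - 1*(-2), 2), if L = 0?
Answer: 0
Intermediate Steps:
Y(B, m) = 0 (Y(B, m) = (5*0)*2 = 0*2 = 0)
P(h) = (-3 + h)/(2*h) (P(h) = (-3 + h)/((2*h)) = (-3 + h)*(1/(2*h)) = (-3 + h)/(2*h))
(-4*P(2))*Y(0 - 1*(-2), 2) = -2*(-3 + 2)/2*0 = -2*(-1)/2*0 = -4*(-¼)*0 = 1*0 = 0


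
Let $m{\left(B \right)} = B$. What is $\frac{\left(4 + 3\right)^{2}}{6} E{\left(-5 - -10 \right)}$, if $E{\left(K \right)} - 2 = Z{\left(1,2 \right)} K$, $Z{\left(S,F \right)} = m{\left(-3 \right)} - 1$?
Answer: $-147$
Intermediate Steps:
$Z{\left(S,F \right)} = -4$ ($Z{\left(S,F \right)} = -3 - 1 = -4$)
$E{\left(K \right)} = 2 - 4 K$
$\frac{\left(4 + 3\right)^{2}}{6} E{\left(-5 - -10 \right)} = \frac{\left(4 + 3\right)^{2}}{6} \left(2 - 4 \left(-5 - -10\right)\right) = 7^{2} \cdot \frac{1}{6} \left(2 - 4 \left(-5 + 10\right)\right) = 49 \cdot \frac{1}{6} \left(2 - 20\right) = \frac{49 \left(2 - 20\right)}{6} = \frac{49}{6} \left(-18\right) = -147$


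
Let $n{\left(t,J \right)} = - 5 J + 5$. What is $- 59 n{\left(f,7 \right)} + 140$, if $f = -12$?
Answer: $1910$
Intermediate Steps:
$n{\left(t,J \right)} = 5 - 5 J$
$- 59 n{\left(f,7 \right)} + 140 = - 59 \left(5 - 35\right) + 140 = \left(-59\right) \left(-30\right) + 140 = 1770 + 140 = 1910$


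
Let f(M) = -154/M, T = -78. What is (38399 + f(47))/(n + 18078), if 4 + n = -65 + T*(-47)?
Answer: 601533/339575 ≈ 1.7714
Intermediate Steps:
n = 3597 (n = -4 + (-65 - 78*(-47)) = -4 + (-65 + 3666) = -4 + 3601 = 3597)
(38399 + f(47))/(n + 18078) = (38399 - 154/47)/(3597 + 18078) = (38399 - 154*1/47)/21675 = (38399 - 154/47)*(1/21675) = (1804599/47)*(1/21675) = 601533/339575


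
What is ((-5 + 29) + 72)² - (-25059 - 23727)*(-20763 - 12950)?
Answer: -1644713202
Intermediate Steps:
((-5 + 29) + 72)² - (-25059 - 23727)*(-20763 - 12950) = (24 + 72)² - (-48786)*(-33713) = 96² - 1*1644722418 = 9216 - 1644722418 = -1644713202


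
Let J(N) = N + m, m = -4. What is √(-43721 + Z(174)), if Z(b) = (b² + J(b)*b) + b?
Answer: √16309 ≈ 127.71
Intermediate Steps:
J(N) = -4 + N (J(N) = N - 4 = -4 + N)
Z(b) = b + b² + b*(-4 + b) (Z(b) = (b² + (-4 + b)*b) + b = (b² + b*(-4 + b)) + b = b + b² + b*(-4 + b))
√(-43721 + Z(174)) = √(-43721 + 174*(-3 + 2*174)) = √(-43721 + 174*(-3 + 348)) = √(-43721 + 174*345) = √(-43721 + 60030) = √16309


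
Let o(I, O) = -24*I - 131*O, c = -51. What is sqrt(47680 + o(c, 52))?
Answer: 2*sqrt(10523) ≈ 205.16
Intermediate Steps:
o(I, O) = -131*O - 24*I
sqrt(47680 + o(c, 52)) = sqrt(47680 + (-131*52 - 24*(-51))) = sqrt(47680 + (-6812 + 1224)) = sqrt(47680 - 5588) = sqrt(42092) = 2*sqrt(10523)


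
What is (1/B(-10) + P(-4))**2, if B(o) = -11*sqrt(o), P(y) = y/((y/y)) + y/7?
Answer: 1238991/59290 - 32*I*sqrt(10)/385 ≈ 20.897 - 0.26284*I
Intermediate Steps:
P(y) = 8*y/7 (P(y) = y/1 + y*(1/7) = y*1 + y/7 = y + y/7 = 8*y/7)
(1/B(-10) + P(-4))**2 = (1/(-11*I*sqrt(10)) + (8/7)*(-4))**2 = (1/(-11*I*sqrt(10)) - 32/7)**2 = (I*sqrt(10)/110 - 32/7)**2 = (-32/7 + I*sqrt(10)/110)**2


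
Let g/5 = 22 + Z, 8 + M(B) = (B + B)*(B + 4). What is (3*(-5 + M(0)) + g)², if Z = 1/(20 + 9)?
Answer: 4260096/841 ≈ 5065.5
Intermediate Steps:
Z = 1/29 ≈ 0.034483
M(B) = -8 + 2*B*(4 + B) (M(B) = -8 + (B + B)*(B + 4) = -8 + (2*B)*(4 + B) = -8 + 2*B*(4 + B))
g = 3195/29 (g = 5*(22 + 1/29) = 5*(639/29) = 3195/29 ≈ 110.17)
(3*(-5 + M(0)) + g)² = (3*(-5 + (-8 + 2*0² + 8*0)) + 3195/29)² = (3*(-5 + (-8 + 2*0 + 0)) + 3195/29)² = (3*(-5 + (-8 + 0 + 0)) + 3195/29)² = (3*(-5 - 8) + 3195/29)² = (3*(-13) + 3195/29)² = (-39 + 3195/29)² = (2064/29)² = 4260096/841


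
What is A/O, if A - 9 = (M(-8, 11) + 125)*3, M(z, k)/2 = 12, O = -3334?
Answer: -228/1667 ≈ -0.13677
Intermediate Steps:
M(z, k) = 24 (M(z, k) = 2*12 = 24)
A = 456 (A = 9 + (24 + 125)*3 = 9 + 149*3 = 9 + 447 = 456)
A/O = 456/(-3334) = 456*(-1/3334) = -228/1667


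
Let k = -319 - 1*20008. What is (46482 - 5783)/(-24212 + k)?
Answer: -40699/44539 ≈ -0.91378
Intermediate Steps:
k = -20327 (k = -319 - 20008 = -20327)
(46482 - 5783)/(-24212 + k) = (46482 - 5783)/(-24212 - 20327) = 40699/(-44539) = 40699*(-1/44539) = -40699/44539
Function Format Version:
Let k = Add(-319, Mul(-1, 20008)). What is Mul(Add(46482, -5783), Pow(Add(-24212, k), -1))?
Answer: Rational(-40699, 44539) ≈ -0.91378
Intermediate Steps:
k = -20327 (k = Add(-319, -20008) = -20327)
Mul(Add(46482, -5783), Pow(Add(-24212, k), -1)) = Mul(Add(46482, -5783), Pow(Add(-24212, -20327), -1)) = Mul(40699, Pow(-44539, -1)) = Mul(40699, Rational(-1, 44539)) = Rational(-40699, 44539)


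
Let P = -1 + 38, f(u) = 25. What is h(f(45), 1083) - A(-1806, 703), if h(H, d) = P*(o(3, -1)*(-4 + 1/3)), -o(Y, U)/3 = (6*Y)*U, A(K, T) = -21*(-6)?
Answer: -7452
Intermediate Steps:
A(K, T) = 126
o(Y, U) = -18*U*Y (o(Y, U) = -3*6*Y*U = -18*U*Y)
P = 37
h(H, d) = -7326 (h(H, d) = 37*((-18*(-1)*3)*(-4 + 1/3)) = 37*(54*(-4 + 1/3)) = 37*(54*(-11/3)) = 37*(-198) = -7326)
h(f(45), 1083) - A(-1806, 703) = -7326 - 1*126 = -7326 - 126 = -7452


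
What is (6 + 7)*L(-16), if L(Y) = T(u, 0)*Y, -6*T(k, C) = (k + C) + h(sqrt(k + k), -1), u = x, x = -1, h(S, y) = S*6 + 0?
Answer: -104/3 + 208*I*sqrt(2) ≈ -34.667 + 294.16*I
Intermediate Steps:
h(S, y) = 6*S (h(S, y) = 6*S + 0 = 6*S)
u = -1
T(k, C) = -C/6 - k/6 - sqrt(2)*sqrt(k) (T(k, C) = -((k + C) + 6*sqrt(k + k))/6 = -((C + k) + 6*sqrt(2*k))/6 = -((C + k) + 6*(sqrt(2)*sqrt(k)))/6 = -((C + k) + 6*sqrt(2)*sqrt(k))/6 = -(C + k + 6*sqrt(2)*sqrt(k))/6 = -C/6 - k/6 - sqrt(2)*sqrt(k))
L(Y) = Y*(1/6 - I*sqrt(2)) (L(Y) = (-1/6*0 - 1/6*(-1) - sqrt(2)*sqrt(-1))*Y = (0 + 1/6 - sqrt(2)*I)*Y = (0 + 1/6 - I*sqrt(2))*Y = (1/6 - I*sqrt(2))*Y = Y*(1/6 - I*sqrt(2)))
(6 + 7)*L(-16) = (6 + 7)*(-16*(1/6 - I*sqrt(2))) = 13*(-8/3 + 16*I*sqrt(2)) = -104/3 + 208*I*sqrt(2)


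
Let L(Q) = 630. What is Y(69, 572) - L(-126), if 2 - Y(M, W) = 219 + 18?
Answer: -865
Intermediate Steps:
Y(M, W) = -235 (Y(M, W) = 2 - (219 + 18) = 2 - 1*237 = 2 - 237 = -235)
Y(69, 572) - L(-126) = -235 - 1*630 = -235 - 630 = -865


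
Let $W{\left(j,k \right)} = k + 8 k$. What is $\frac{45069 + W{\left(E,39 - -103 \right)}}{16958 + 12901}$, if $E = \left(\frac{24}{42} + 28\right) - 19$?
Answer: $\frac{15449}{9953} \approx 1.5522$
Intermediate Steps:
$E = \frac{67}{7}$ ($E = \left(24 \cdot \frac{1}{42} + 28\right) - 19 = \left(\frac{4}{7} + 28\right) - 19 = \frac{200}{7} - 19 = \frac{67}{7} \approx 9.5714$)
$W{\left(j,k \right)} = 9 k$
$\frac{45069 + W{\left(E,39 - -103 \right)}}{16958 + 12901} = \frac{45069 + 9 \left(39 - -103\right)}{16958 + 12901} = \frac{45069 + 9 \left(39 + 103\right)}{29859} = \left(45069 + 9 \cdot 142\right) \frac{1}{29859} = \left(45069 + 1278\right) \frac{1}{29859} = 46347 \cdot \frac{1}{29859} = \frac{15449}{9953}$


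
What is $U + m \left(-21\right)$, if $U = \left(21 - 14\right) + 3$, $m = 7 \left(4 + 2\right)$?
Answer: $-872$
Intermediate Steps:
$m = 42$ ($m = 7 \cdot 6 = 42$)
$U = 10$ ($U = 7 + 3 = 10$)
$U + m \left(-21\right) = 10 + 42 \left(-21\right) = 10 - 882 = -872$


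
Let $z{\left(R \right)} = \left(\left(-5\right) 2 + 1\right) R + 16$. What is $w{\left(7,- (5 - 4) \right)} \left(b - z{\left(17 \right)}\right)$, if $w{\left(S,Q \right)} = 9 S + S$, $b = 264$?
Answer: $28070$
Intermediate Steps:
$w{\left(S,Q \right)} = 10 S$
$z{\left(R \right)} = 16 - 9 R$ ($z{\left(R \right)} = \left(-10 + 1\right) R + 16 = - 9 R + 16 = 16 - 9 R$)
$w{\left(7,- (5 - 4) \right)} \left(b - z{\left(17 \right)}\right) = 10 \cdot 7 \left(264 - \left(16 - 153\right)\right) = 70 \left(264 - \left(16 - 153\right)\right) = 70 \left(264 - -137\right) = 70 \left(264 + 137\right) = 70 \cdot 401 = 28070$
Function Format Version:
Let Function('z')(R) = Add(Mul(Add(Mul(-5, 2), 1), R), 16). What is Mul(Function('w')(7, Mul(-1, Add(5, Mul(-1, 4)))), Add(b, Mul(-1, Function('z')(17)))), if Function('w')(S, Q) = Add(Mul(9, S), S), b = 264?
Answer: 28070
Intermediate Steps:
Function('w')(S, Q) = Mul(10, S)
Function('z')(R) = Add(16, Mul(-9, R)) (Function('z')(R) = Add(Mul(Add(-10, 1), R), 16) = Add(Mul(-9, R), 16) = Add(16, Mul(-9, R)))
Mul(Function('w')(7, Mul(-1, Add(5, Mul(-1, 4)))), Add(b, Mul(-1, Function('z')(17)))) = Mul(Mul(10, 7), Add(264, Mul(-1, Add(16, Mul(-9, 17))))) = Mul(70, Add(264, Mul(-1, Add(16, -153)))) = Mul(70, Add(264, Mul(-1, -137))) = Mul(70, Add(264, 137)) = Mul(70, 401) = 28070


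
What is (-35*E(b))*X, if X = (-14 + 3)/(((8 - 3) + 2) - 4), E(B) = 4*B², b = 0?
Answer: 0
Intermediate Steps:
X = -11/3 (X = -11/((5 + 2) - 4) = -11/(7 - 4) = -11/3 ≈ -3.6667)
(-35*E(b))*X = -140*0²*(-11/3) = -140*0*(-11/3) = -35*0*(-11/3) = 0*(-11/3) = 0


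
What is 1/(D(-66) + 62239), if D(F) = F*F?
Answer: 1/66595 ≈ 1.5016e-5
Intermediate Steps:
D(F) = F²
1/(D(-66) + 62239) = 1/((-66)² + 62239) = 1/(4356 + 62239) = 1/66595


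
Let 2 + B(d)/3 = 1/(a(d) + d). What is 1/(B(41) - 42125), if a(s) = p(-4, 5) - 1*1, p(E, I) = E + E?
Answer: -32/1348189 ≈ -2.3736e-5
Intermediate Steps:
p(E, I) = 2*E
a(s) = -9 (a(s) = 2*(-4) - 1*1 = -8 - 1 = -9)
B(d) = -6 + 3/(-9 + d)
1/(B(41) - 42125) = 1/(3*(19 - 2*41)/(-9 + 41) - 42125) = 1/(3*(19 - 82)/32 - 42125) = 1/(3*(1/32)*(-63) - 42125) = 1/(-189/32 - 42125) = 1/(-1348189/32) = -32/1348189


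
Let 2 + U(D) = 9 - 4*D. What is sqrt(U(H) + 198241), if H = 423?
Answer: 2*sqrt(49139) ≈ 443.35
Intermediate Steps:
U(D) = 7 - 4*D (U(D) = -2 + (9 - 4*D) = 7 - 4*D)
sqrt(U(H) + 198241) = sqrt((7 - 4*423) + 198241) = sqrt((7 - 1692) + 198241) = sqrt(-1685 + 198241) = sqrt(196556) = 2*sqrt(49139)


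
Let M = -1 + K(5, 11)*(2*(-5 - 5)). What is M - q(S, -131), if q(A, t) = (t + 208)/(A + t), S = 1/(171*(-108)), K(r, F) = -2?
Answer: 95775087/2419309 ≈ 39.588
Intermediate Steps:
S = -1/18468 (S = (1/171)*(-1/108) = -1/18468 ≈ -5.4148e-5)
q(A, t) = (208 + t)/(A + t)
M = 39 (M = -1 - 4*(-5 - 5) = -1 - 4*(-10) = -1 - 2*(-20) = -1 + 40 = 39)
M - q(S, -131) = 39 - (208 - 131)/(-1/18468 - 131) = 39 - 77/(-2419309/18468) = 39 - (-18468)*77/2419309 = 39 - 1*(-1422036/2419309) = 39 + 1422036/2419309 = 95775087/2419309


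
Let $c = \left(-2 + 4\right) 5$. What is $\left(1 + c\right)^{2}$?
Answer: $121$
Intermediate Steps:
$c = 10$ ($c = 2 \cdot 5 = 10$)
$\left(1 + c\right)^{2} = \left(1 + 10\right)^{2} = 11^{2} = 121$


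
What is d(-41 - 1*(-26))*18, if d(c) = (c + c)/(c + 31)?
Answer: -135/4 ≈ -33.750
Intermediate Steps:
d(c) = 2*c/(31 + c) (d(c) = (2*c)/(31 + c) = 2*c/(31 + c))
d(-41 - 1*(-26))*18 = (2*(-41 - 1*(-26))/(31 + (-41 - 1*(-26))))*18 = (2*(-41 + 26)/(31 + (-41 + 26)))*18 = (2*(-15)/(31 - 15))*18 = (2*(-15)/16)*18 = (2*(-15)*(1/16))*18 = -15/8*18 = -135/4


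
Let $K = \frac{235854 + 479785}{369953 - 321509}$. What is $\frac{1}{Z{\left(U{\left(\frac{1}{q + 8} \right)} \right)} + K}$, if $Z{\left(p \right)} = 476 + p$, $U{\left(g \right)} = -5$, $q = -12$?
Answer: $\frac{48444}{23532763} \approx 0.0020586$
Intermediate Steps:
$K = \frac{715639}{48444} \approx 14.773$
$\frac{1}{Z{\left(U{\left(\frac{1}{q + 8} \right)} \right)} + K} = \frac{1}{\left(476 - 5\right) + \frac{715639}{48444}} = \frac{1}{471 + \frac{715639}{48444}} = \frac{1}{\frac{23532763}{48444}} = \frac{48444}{23532763}$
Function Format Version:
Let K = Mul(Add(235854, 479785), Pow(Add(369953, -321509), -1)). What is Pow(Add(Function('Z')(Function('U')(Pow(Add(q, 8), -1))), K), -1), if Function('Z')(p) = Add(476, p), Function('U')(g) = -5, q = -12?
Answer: Rational(48444, 23532763) ≈ 0.0020586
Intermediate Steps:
K = Rational(715639, 48444) (K = Mul(715639, Pow(48444, -1)) = Mul(715639, Rational(1, 48444)) = Rational(715639, 48444) ≈ 14.773)
Pow(Add(Function('Z')(Function('U')(Pow(Add(q, 8), -1))), K), -1) = Pow(Add(Add(476, -5), Rational(715639, 48444)), -1) = Pow(Add(471, Rational(715639, 48444)), -1) = Pow(Rational(23532763, 48444), -1) = Rational(48444, 23532763)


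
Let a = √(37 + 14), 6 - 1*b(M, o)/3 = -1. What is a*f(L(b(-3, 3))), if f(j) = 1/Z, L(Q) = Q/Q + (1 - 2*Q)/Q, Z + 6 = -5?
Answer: -√51/11 ≈ -0.64922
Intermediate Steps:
Z = -11 (Z = -6 - 5 = -11)
b(M, o) = 21 (b(M, o) = 18 - 3*(-1) = 18 + 3 = 21)
L(Q) = 1 + (1 - 2*Q)/Q
a = √51 ≈ 7.1414
f(j) = -1/11 (f(j) = 1/(-11) = -1/11)
a*f(L(b(-3, 3))) = √51*(-1/11) = -√51/11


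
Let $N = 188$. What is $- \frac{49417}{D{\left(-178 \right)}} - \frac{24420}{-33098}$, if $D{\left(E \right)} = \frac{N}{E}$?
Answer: $\frac{72785519777}{1555606} \approx 46789.0$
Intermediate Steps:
$D{\left(E \right)} = \frac{188}{E}$
$- \frac{49417}{D{\left(-178 \right)}} - \frac{24420}{-33098} = - \frac{49417}{188 \frac{1}{-178}} - \frac{24420}{-33098} = - \frac{49417}{188 \left(- \frac{1}{178}\right)} - - \frac{12210}{16549} = - \frac{49417}{- \frac{94}{89}} + \frac{12210}{16549} = \left(-49417\right) \left(- \frac{89}{94}\right) + \frac{12210}{16549} = \frac{4398113}{94} + \frac{12210}{16549} = \frac{72785519777}{1555606}$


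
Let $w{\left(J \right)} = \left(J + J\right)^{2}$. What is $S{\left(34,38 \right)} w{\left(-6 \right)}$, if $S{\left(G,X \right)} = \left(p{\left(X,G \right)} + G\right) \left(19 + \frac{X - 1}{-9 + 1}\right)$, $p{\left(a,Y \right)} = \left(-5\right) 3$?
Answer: $39330$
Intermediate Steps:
$p{\left(a,Y \right)} = -15$
$S{\left(G,X \right)} = \left(-15 + G\right) \left(\frac{153}{8} - \frac{X}{8}\right)$ ($S{\left(G,X \right)} = \left(-15 + G\right) \left(19 + \frac{X - 1}{-9 + 1}\right) = \left(-15 + G\right) \left(19 + \frac{-1 + X}{-8}\right) = \left(-15 + G\right) \left(19 + \left(-1 + X\right) \left(- \frac{1}{8}\right)\right) = \left(-15 + G\right) \left(19 - \left(- \frac{1}{8} + \frac{X}{8}\right)\right) = \left(-15 + G\right) \left(\frac{153}{8} - \frac{X}{8}\right)$)
$w{\left(J \right)} = 4 J^{2}$ ($w{\left(J \right)} = \left(2 J\right)^{2} = 4 J^{2}$)
$S{\left(34,38 \right)} w{\left(-6 \right)} = \left(- \frac{2295}{8} + \frac{15}{8} \cdot 38 + \frac{153}{8} \cdot 34 - \frac{17}{4} \cdot 38\right) 4 \left(-6\right)^{2} = \left(- \frac{2295}{8} + \frac{285}{4} + \frac{2601}{4} - \frac{323}{2}\right) 4 \cdot 36 = \frac{2185}{8} \cdot 144 = 39330$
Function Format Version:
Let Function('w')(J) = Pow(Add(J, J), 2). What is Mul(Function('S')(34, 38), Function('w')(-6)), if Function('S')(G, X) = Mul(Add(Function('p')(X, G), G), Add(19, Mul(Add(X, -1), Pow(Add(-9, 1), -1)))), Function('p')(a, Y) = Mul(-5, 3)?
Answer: 39330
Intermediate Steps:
Function('p')(a, Y) = -15
Function('S')(G, X) = Mul(Add(-15, G), Add(Rational(153, 8), Mul(Rational(-1, 8), X))) (Function('S')(G, X) = Mul(Add(-15, G), Add(19, Mul(Add(X, -1), Pow(Add(-9, 1), -1)))) = Mul(Add(-15, G), Add(19, Mul(Add(-1, X), Pow(-8, -1)))) = Mul(Add(-15, G), Add(19, Mul(Add(-1, X), Rational(-1, 8)))) = Mul(Add(-15, G), Add(19, Add(Rational(1, 8), Mul(Rational(-1, 8), X)))) = Mul(Add(-15, G), Add(Rational(153, 8), Mul(Rational(-1, 8), X))))
Function('w')(J) = Mul(4, Pow(J, 2)) (Function('w')(J) = Pow(Mul(2, J), 2) = Mul(4, Pow(J, 2)))
Mul(Function('S')(34, 38), Function('w')(-6)) = Mul(Add(Rational(-2295, 8), Mul(Rational(15, 8), 38), Mul(Rational(153, 8), 34), Mul(Rational(-1, 8), 34, 38)), Mul(4, Pow(-6, 2))) = Mul(Add(Rational(-2295, 8), Rational(285, 4), Rational(2601, 4), Rational(-323, 2)), Mul(4, 36)) = Mul(Rational(2185, 8), 144) = 39330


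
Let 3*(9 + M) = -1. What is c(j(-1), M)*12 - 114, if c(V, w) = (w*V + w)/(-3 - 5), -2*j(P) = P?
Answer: -93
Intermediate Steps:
j(P) = -P/2
M = -28/3 (M = -9 + (⅓)*(-1) = -9 - ⅓ = -28/3 ≈ -9.3333)
c(V, w) = -w/8 - V*w/8 (c(V, w) = (V*w + w)/(-8) = (w + V*w)*(-⅛) = -w/8 - V*w/8)
c(j(-1), M)*12 - 114 = -⅛*(-28/3)*(1 - ½*(-1))*12 - 114 = -⅛*(-28/3)*(1 + ½)*12 - 114 = -⅛*(-28/3)*3/2*12 - 114 = (7/4)*12 - 114 = 21 - 114 = -93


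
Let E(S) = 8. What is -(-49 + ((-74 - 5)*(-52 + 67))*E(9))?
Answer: 9529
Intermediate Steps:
-(-49 + ((-74 - 5)*(-52 + 67))*E(9)) = -(-49 + ((-74 - 5)*(-52 + 67))*8) = -(-49 - 79*15*8) = -(-49 - 1185*8) = -(-49 - 9480) = -1*(-9529) = 9529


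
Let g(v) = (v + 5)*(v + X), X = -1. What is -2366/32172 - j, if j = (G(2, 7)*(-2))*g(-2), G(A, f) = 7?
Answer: -289717/2298 ≈ -126.07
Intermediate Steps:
g(v) = (-1 + v)*(5 + v) (g(v) = (v + 5)*(v - 1) = (5 + v)*(-1 + v) = (-1 + v)*(5 + v))
j = 126 (j = (7*(-2))*(-5 + (-2)**2 + 4*(-2)) = -14*(-5 + 4 - 8) = -14*(-9) = 126)
-2366/32172 - j = -2366/32172 - 1*126 = -2366*1/32172 - 126 = -169/2298 - 126 = -289717/2298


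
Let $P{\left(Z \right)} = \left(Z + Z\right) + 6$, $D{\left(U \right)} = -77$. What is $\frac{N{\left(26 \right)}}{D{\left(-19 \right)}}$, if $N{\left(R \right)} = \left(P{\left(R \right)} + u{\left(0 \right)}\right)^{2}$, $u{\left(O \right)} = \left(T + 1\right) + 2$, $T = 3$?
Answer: $- \frac{4096}{77} \approx -53.195$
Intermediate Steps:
$u{\left(O \right)} = 6$ ($u{\left(O \right)} = \left(3 + 1\right) + 2 = 4 + 2 = 6$)
$P{\left(Z \right)} = 6 + 2 Z$ ($P{\left(Z \right)} = 2 Z + 6 = 6 + 2 Z$)
$N{\left(R \right)} = \left(12 + 2 R\right)^{2}$ ($N{\left(R \right)} = \left(\left(6 + 2 R\right) + 6\right)^{2} = \left(12 + 2 R\right)^{2}$)
$\frac{N{\left(26 \right)}}{D{\left(-19 \right)}} = \frac{4 \left(6 + 26\right)^{2}}{-77} = 4 \cdot 32^{2} \left(- \frac{1}{77}\right) = 4 \cdot 1024 \left(- \frac{1}{77}\right) = 4096 \left(- \frac{1}{77}\right) = - \frac{4096}{77}$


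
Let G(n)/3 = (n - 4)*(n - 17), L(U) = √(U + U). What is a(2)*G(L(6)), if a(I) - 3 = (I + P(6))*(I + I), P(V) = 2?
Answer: 4560 - 2394*√3 ≈ 413.47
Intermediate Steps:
L(U) = √2*√U (L(U) = √(2*U) = √2*√U)
a(I) = 3 + 2*I*(2 + I) (a(I) = 3 + (I + 2)*(I + I) = 3 + (2 + I)*(2*I) = 3 + 2*I*(2 + I))
G(n) = 3*(-17 + n)*(-4 + n) (G(n) = 3*((n - 4)*(n - 17)) = 3*((-4 + n)*(-17 + n)) = 3*((-17 + n)*(-4 + n)) = 3*(-17 + n)*(-4 + n))
a(2)*G(L(6)) = (3 + 2*2² + 4*2)*(204 - 63*√2*√6 + 3*(√2*√6)²) = (3 + 2*4 + 8)*(204 - 126*√3 + 3*(2*√3)²) = (3 + 8 + 8)*(204 - 126*√3 + 3*12) = 19*(204 - 126*√3 + 36) = 19*(240 - 126*√3) = 4560 - 2394*√3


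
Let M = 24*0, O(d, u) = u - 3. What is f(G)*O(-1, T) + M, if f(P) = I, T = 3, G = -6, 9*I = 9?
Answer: 0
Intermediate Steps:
I = 1 (I = (1/9)*9 = 1)
f(P) = 1
O(d, u) = -3 + u
M = 0
f(G)*O(-1, T) + M = 1*(-3 + 3) + 0 = 1*0 + 0 = 0 + 0 = 0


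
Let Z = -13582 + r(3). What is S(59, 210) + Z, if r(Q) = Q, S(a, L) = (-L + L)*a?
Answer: -13579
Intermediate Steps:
S(a, L) = 0 (S(a, L) = 0*a = 0)
Z = -13579 (Z = -13582 + 3 = -13579)
S(59, 210) + Z = 0 - 13579 = -13579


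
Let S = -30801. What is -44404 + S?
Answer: -75205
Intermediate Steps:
-44404 + S = -44404 - 30801 = -75205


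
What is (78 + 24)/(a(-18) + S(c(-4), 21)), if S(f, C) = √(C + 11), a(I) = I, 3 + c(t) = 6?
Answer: -459/73 - 102*√2/73 ≈ -8.2637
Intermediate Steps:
c(t) = 3 (c(t) = -3 + 6 = 3)
S(f, C) = √(11 + C)
(78 + 24)/(a(-18) + S(c(-4), 21)) = (78 + 24)/(-18 + √(11 + 21)) = 102/(-18 + √32) = 102/(-18 + 4*√2)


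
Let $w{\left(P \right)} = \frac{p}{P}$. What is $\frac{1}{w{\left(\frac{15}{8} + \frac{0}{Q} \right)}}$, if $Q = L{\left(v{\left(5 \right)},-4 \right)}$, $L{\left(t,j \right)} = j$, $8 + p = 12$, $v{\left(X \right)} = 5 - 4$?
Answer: $\frac{15}{32} \approx 0.46875$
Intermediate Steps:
$v{\left(X \right)} = 1$ ($v{\left(X \right)} = 5 - 4 = 1$)
$p = 4$ ($p = -8 + 12 = 4$)
$Q = -4$
$w{\left(P \right)} = \frac{4}{P}$
$\frac{1}{w{\left(\frac{15}{8} + \frac{0}{Q} \right)}} = \frac{1}{4 \frac{1}{\frac{15}{8} + \frac{0}{-4}}} = \frac{1}{4 \frac{1}{15 \cdot \frac{1}{8} + 0 \left(- \frac{1}{4}\right)}} = \frac{1}{4 \frac{1}{\frac{15}{8} + 0}} = \frac{1}{4 \frac{1}{\frac{15}{8}}} = \frac{1}{4 \cdot \frac{8}{15}} = \frac{1}{\frac{32}{15}} = \frac{15}{32}$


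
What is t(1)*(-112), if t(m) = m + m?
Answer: -224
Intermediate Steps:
t(m) = 2*m
t(1)*(-112) = (2*1)*(-112) = 2*(-112) = -224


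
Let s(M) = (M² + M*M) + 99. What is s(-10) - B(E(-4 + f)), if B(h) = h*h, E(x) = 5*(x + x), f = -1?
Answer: -2201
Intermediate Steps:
s(M) = 99 + 2*M² (s(M) = (M² + M²) + 99 = 2*M² + 99 = 99 + 2*M²)
E(x) = 10*x (E(x) = 5*(2*x) = 10*x)
B(h) = h²
s(-10) - B(E(-4 + f)) = (99 + 2*(-10)²) - (10*(-4 - 1))² = (99 + 2*100) - (10*(-5))² = (99 + 200) - 1*(-50)² = 299 - 1*2500 = 299 - 2500 = -2201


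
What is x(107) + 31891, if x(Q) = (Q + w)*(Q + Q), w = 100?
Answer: 76189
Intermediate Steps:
x(Q) = 2*Q*(100 + Q) (x(Q) = (Q + 100)*(Q + Q) = (100 + Q)*(2*Q) = 2*Q*(100 + Q))
x(107) + 31891 = 2*107*(100 + 107) + 31891 = 2*107*207 + 31891 = 44298 + 31891 = 76189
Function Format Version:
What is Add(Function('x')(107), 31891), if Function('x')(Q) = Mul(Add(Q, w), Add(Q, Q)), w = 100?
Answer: 76189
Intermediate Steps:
Function('x')(Q) = Mul(2, Q, Add(100, Q)) (Function('x')(Q) = Mul(Add(Q, 100), Add(Q, Q)) = Mul(Add(100, Q), Mul(2, Q)) = Mul(2, Q, Add(100, Q)))
Add(Function('x')(107), 31891) = Add(Mul(2, 107, Add(100, 107)), 31891) = Add(Mul(2, 107, 207), 31891) = Add(44298, 31891) = 76189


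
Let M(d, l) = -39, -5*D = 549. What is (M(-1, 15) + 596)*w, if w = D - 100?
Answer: -584293/5 ≈ -1.1686e+5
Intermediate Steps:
D = -549/5 (D = -⅕*549 = -549/5 ≈ -109.80)
w = -1049/5 (w = -549/5 - 100 = -1049/5 ≈ -209.80)
(M(-1, 15) + 596)*w = (-39 + 596)*(-1049/5) = 557*(-1049/5) = -584293/5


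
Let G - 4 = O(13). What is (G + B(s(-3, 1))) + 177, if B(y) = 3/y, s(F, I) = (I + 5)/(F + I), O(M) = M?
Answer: 193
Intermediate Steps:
s(F, I) = (5 + I)/(F + I)
G = 17 (G = 4 + 13 = 17)
(G + B(s(-3, 1))) + 177 = (17 + 3/(((5 + 1)/(-3 + 1)))) + 177 = (17 + 3/((6/(-2)))) + 177 = (17 + 3/((-1/2*6))) + 177 = (17 + 3/(-3)) + 177 = (17 + 3*(-1/3)) + 177 = (17 - 1) + 177 = 16 + 177 = 193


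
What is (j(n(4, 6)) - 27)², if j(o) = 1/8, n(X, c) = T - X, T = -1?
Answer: 46225/64 ≈ 722.27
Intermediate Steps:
n(X, c) = -1 - X
j(o) = ⅛
(j(n(4, 6)) - 27)² = (⅛ - 27)² = (-215/8)² = 46225/64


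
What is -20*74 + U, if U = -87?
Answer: -1567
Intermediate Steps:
-20*74 + U = -20*74 - 87 = -1480 - 87 = -1567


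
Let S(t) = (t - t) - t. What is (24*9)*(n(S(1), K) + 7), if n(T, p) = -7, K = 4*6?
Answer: 0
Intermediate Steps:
S(t) = -t (S(t) = 0 - t = -t)
K = 24
(24*9)*(n(S(1), K) + 7) = (24*9)*(-7 + 7) = 216*0 = 0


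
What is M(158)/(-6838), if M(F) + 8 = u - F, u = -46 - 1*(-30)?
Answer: 7/263 ≈ 0.026616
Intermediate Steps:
u = -16 (u = -46 + 30 = -16)
M(F) = -24 - F (M(F) = -8 + (-16 - F) = -24 - F)
M(158)/(-6838) = (-24 - 1*158)/(-6838) = (-24 - 158)*(-1/6838) = -182*(-1/6838) = 7/263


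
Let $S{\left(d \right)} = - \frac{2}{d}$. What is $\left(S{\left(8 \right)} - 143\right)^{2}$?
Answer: $\frac{328329}{16} \approx 20521.0$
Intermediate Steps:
$\left(S{\left(8 \right)} - 143\right)^{2} = \left(- \frac{2}{8} - 143\right)^{2} = \left(\left(-2\right) \frac{1}{8} - 143\right)^{2} = \left(- \frac{1}{4} - 143\right)^{2} = \left(- \frac{573}{4}\right)^{2} = \frac{328329}{16}$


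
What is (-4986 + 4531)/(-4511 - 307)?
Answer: 455/4818 ≈ 0.094437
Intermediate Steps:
(-4986 + 4531)/(-4511 - 307) = -455/(-4818) = -455*(-1/4818) = 455/4818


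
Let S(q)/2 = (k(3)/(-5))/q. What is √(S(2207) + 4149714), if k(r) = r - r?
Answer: √4149714 ≈ 2037.1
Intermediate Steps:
k(r) = 0
S(q) = 0 (S(q) = 2*((0/(-5))/q) = 2*((0*(-⅕))/q) = 2*(0/q) = 2*0 = 0)
√(S(2207) + 4149714) = √(0 + 4149714) = √4149714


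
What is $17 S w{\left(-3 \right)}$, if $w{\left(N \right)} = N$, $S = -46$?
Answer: $2346$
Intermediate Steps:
$17 S w{\left(-3 \right)} = 17 \left(-46\right) \left(-3\right) = \left(-782\right) \left(-3\right) = 2346$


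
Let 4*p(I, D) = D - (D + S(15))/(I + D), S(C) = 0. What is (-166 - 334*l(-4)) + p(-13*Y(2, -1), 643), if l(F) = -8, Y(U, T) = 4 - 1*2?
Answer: 1645224/617 ≈ 2666.5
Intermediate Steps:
Y(U, T) = 2 (Y(U, T) = 4 - 2 = 2)
p(I, D) = D/4 - D/(4*(D + I)) (p(I, D) = (D - (D + 0)/(I + D))/4 = (D - D/(D + I))/4 = D/4 - D/(4*(D + I)))
(-166 - 334*l(-4)) + p(-13*Y(2, -1), 643) = (-166 - 334*(-8)) + (1/4)*643*(-1 + 643 - 13*2)/(643 - 13*2) = (-166 + 2672) + (1/4)*643*(-1 + 643 - 26)/(643 - 26) = 2506 + (1/4)*643*616/617 = 2506 + (1/4)*643*(1/617)*616 = 2506 + 99022/617 = 1645224/617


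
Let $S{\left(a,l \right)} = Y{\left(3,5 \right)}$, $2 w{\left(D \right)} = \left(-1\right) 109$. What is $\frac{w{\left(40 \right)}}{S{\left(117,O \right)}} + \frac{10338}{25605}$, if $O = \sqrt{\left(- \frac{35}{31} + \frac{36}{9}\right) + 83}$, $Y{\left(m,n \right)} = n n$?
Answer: $- \frac{151603}{85350} \approx -1.7763$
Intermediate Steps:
$Y{\left(m,n \right)} = n^{2}$
$w{\left(D \right)} = - \frac{109}{2}$ ($w{\left(D \right)} = \frac{\left(-1\right) 109}{2} = \frac{1}{2} \left(-109\right) = - \frac{109}{2}$)
$O = \frac{11 \sqrt{682}}{31}$ ($O = \sqrt{\left(\left(-35\right) \frac{1}{31} + 36 \cdot \frac{1}{9}\right) + 83} = \sqrt{\left(- \frac{35}{31} + 4\right) + 83} = \sqrt{\frac{89}{31} + 83} = \sqrt{\frac{2662}{31}} = \frac{11 \sqrt{682}}{31} \approx 9.2667$)
$S{\left(a,l \right)} = 25$ ($S{\left(a,l \right)} = 5^{2} = 25$)
$\frac{w{\left(40 \right)}}{S{\left(117,O \right)}} + \frac{10338}{25605} = - \frac{109}{2 \cdot 25} + \frac{10338}{25605} = \left(- \frac{109}{2}\right) \frac{1}{25} + 10338 \cdot \frac{1}{25605} = - \frac{109}{50} + \frac{3446}{8535} = - \frac{151603}{85350}$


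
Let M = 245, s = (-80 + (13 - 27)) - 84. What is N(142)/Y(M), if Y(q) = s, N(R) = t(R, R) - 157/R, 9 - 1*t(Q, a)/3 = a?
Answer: 56815/25276 ≈ 2.2478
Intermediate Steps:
t(Q, a) = 27 - 3*a
N(R) = 27 - 157/R - 3*R (N(R) = (27 - 3*R) - 157/R = 27 - 157/R - 3*R)
s = -178 (s = (-80 - 14) - 84 = -94 - 84 = -178)
Y(q) = -178
N(142)/Y(M) = (27 - 157/142 - 3*142)/(-178) = (27 - 157*1/142 - 426)*(-1/178) = (27 - 157/142 - 426)*(-1/178) = -56815/142*(-1/178) = 56815/25276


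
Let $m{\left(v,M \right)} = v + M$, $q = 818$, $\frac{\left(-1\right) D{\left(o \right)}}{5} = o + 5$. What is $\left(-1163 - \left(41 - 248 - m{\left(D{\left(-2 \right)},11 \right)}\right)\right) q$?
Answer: $-785280$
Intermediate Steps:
$D{\left(o \right)} = -25 - 5 o$ ($D{\left(o \right)} = - 5 \left(o + 5\right) = - 5 \left(5 + o\right) = -25 - 5 o$)
$m{\left(v,M \right)} = M + v$
$\left(-1163 - \left(41 - 248 - m{\left(D{\left(-2 \right)},11 \right)}\right)\right) q = \left(-1163 + \left(\left(11 - 15\right) - \left(41 - 248\right)\right)\right) 818 = \left(-1163 + \left(\left(11 + \left(-25 + 10\right)\right) - \left(41 - 248\right)\right)\right) 818 = \left(-1163 + \left(\left(11 - 15\right) - -207\right)\right) 818 = \left(-1163 + \left(-4 + 207\right)\right) 818 = \left(-1163 + 203\right) 818 = \left(-960\right) 818 = -785280$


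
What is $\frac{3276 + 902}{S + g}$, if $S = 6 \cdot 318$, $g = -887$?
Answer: $\frac{4178}{1021} \approx 4.0921$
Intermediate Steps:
$S = 1908$
$\frac{3276 + 902}{S + g} = \frac{3276 + 902}{1908 - 887} = \frac{4178}{1021}$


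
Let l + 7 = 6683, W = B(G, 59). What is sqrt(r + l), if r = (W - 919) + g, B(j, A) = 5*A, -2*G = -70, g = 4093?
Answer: sqrt(10145) ≈ 100.72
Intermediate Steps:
G = 35 (G = -1/2*(-70) = 35)
W = 295 (W = 5*59 = 295)
l = 6676 (l = -7 + 6683 = 6676)
r = 3469 (r = (295 - 919) + 4093 = -624 + 4093 = 3469)
sqrt(r + l) = sqrt(3469 + 6676) = sqrt(10145)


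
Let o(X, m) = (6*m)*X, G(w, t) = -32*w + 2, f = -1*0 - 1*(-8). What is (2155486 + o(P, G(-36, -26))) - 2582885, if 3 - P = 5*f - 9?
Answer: -621271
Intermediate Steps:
f = 8 (f = 0 + 8 = 8)
G(w, t) = 2 - 32*w
P = -28 (P = 3 - (5*8 - 9) = 3 - (40 - 9) = 3 - 1*31 = 3 - 31 = -28)
o(X, m) = 6*X*m
(2155486 + o(P, G(-36, -26))) - 2582885 = (2155486 + 6*(-28)*(2 - 32*(-36))) - 2582885 = (2155486 + 6*(-28)*(2 + 1152)) - 2582885 = (2155486 + 6*(-28)*1154) - 2582885 = (2155486 - 193872) - 2582885 = 1961614 - 2582885 = -621271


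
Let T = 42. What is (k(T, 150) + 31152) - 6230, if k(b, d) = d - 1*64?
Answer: 25008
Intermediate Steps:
k(b, d) = -64 + d (k(b, d) = d - 64 = -64 + d)
(k(T, 150) + 31152) - 6230 = ((-64 + 150) + 31152) - 6230 = (86 + 31152) - 6230 = 31238 - 6230 = 25008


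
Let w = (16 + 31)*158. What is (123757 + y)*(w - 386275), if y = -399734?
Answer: 104553610473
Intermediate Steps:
w = 7426 (w = 47*158 = 7426)
(123757 + y)*(w - 386275) = (123757 - 399734)*(7426 - 386275) = -275977*(-378849) = 104553610473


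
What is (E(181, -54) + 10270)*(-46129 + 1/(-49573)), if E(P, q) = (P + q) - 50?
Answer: -23661032442546/49573 ≈ -4.7730e+8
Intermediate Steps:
E(P, q) = -50 + P + q
(E(181, -54) + 10270)*(-46129 + 1/(-49573)) = ((-50 + 181 - 54) + 10270)*(-46129 + 1/(-49573)) = (77 + 10270)*(-46129 - 1/49573) = 10347*(-2286752918/49573) = -23661032442546/49573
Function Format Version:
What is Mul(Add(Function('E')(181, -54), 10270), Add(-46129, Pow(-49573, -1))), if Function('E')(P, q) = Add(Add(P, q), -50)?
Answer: Rational(-23661032442546, 49573) ≈ -4.7730e+8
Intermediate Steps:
Function('E')(P, q) = Add(-50, P, q)
Mul(Add(Function('E')(181, -54), 10270), Add(-46129, Pow(-49573, -1))) = Mul(Add(Add(-50, 181, -54), 10270), Add(-46129, Pow(-49573, -1))) = Mul(Add(77, 10270), Add(-46129, Rational(-1, 49573))) = Mul(10347, Rational(-2286752918, 49573)) = Rational(-23661032442546, 49573)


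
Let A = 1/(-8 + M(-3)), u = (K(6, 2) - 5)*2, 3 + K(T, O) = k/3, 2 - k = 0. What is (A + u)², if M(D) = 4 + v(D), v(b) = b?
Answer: 96721/441 ≈ 219.32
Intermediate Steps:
k = 2 (k = 2 - 1*0 = 2 + 0 = 2)
K(T, O) = -7/3 (K(T, O) = -3 + 2/3 = -3 + 2*(⅓) = -3 + ⅔ = -7/3)
u = -44/3 (u = (-7/3 - 5)*2 = -22/3*2 = -44/3 ≈ -14.667)
M(D) = 4 + D
A = -⅐ (A = 1/(-8 + (4 - 3)) = 1/(-8 + 1) = 1/(-7) = -⅐ ≈ -0.14286)
(A + u)² = (-⅐ - 44/3)² = (-311/21)² = 96721/441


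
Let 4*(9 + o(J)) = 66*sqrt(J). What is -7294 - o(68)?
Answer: -7285 - 33*sqrt(17) ≈ -7421.1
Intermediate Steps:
o(J) = -9 + 33*sqrt(J)/2 (o(J) = -9 + (66*sqrt(J))/4 = -9 + 33*sqrt(J)/2)
-7294 - o(68) = -7294 - (-9 + 33*sqrt(68)/2) = -7294 - (-9 + 33*(2*sqrt(17))/2) = -7294 - (-9 + 33*sqrt(17)) = -7294 + (9 - 33*sqrt(17)) = -7285 - 33*sqrt(17)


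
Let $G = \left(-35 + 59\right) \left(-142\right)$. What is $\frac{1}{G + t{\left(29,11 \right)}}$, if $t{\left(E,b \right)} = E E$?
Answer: $- \frac{1}{2567} \approx -0.00038956$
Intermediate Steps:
$t{\left(E,b \right)} = E^{2}$
$G = -3408$ ($G = 24 \left(-142\right) = -3408$)
$\frac{1}{G + t{\left(29,11 \right)}} = \frac{1}{-3408 + 29^{2}} = \frac{1}{-3408 + 841} = \frac{1}{-2567} = - \frac{1}{2567}$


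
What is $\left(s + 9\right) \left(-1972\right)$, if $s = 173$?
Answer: $-358904$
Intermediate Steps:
$\left(s + 9\right) \left(-1972\right) = \left(173 + 9\right) \left(-1972\right) = 182 \left(-1972\right) = -358904$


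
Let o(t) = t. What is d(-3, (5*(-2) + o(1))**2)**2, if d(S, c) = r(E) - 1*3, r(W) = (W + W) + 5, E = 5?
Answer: 144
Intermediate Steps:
r(W) = 5 + 2*W (r(W) = 2*W + 5 = 5 + 2*W)
d(S, c) = 12 (d(S, c) = (5 + 2*5) - 1*3 = (5 + 10) - 3 = 15 - 3 = 12)
d(-3, (5*(-2) + o(1))**2)**2 = 12**2 = 144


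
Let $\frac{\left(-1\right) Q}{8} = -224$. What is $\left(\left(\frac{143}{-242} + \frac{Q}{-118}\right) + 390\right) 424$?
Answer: $\frac{102977092}{649} \approx 1.5867 \cdot 10^{5}$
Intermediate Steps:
$Q = 1792$ ($Q = \left(-8\right) \left(-224\right) = 1792$)
$\left(\left(\frac{143}{-242} + \frac{Q}{-118}\right) + 390\right) 424 = \left(\left(\frac{143}{-242} + \frac{1792}{-118}\right) + 390\right) 424 = \left(\left(143 \left(- \frac{1}{242}\right) + 1792 \left(- \frac{1}{118}\right)\right) + 390\right) 424 = \left(\left(- \frac{13}{22} - \frac{896}{59}\right) + 390\right) 424 = \left(- \frac{20479}{1298} + 390\right) 424 = \frac{485741}{1298} \cdot 424 = \frac{102977092}{649}$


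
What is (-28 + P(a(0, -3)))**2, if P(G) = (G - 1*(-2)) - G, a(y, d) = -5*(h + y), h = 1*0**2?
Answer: 676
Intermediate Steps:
h = 0 (h = 1*0 = 0)
a(y, d) = -5*y (a(y, d) = -5*(0 + y) = -5*y)
P(G) = 2 (P(G) = (G + 2) - G = (2 + G) - G = 2)
(-28 + P(a(0, -3)))**2 = (-28 + 2)**2 = (-26)**2 = 676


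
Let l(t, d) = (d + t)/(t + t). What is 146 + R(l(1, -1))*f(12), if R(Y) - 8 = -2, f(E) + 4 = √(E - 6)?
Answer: 122 + 6*√6 ≈ 136.70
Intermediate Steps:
f(E) = -4 + √(-6 + E) (f(E) = -4 + √(E - 6) = -4 + √(-6 + E))
l(t, d) = (d + t)/(2*t) (l(t, d) = (d + t)/((2*t)) = (d + t)*(1/(2*t)) = (d + t)/(2*t))
R(Y) = 6 (R(Y) = 8 - 2 = 6)
146 + R(l(1, -1))*f(12) = 146 + 6*(-4 + √(-6 + 12)) = 146 + 6*(-4 + √6) = 146 + (-24 + 6*√6) = 122 + 6*√6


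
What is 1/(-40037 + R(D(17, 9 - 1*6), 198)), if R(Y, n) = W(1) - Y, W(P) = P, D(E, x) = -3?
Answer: -1/40033 ≈ -2.4979e-5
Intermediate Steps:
R(Y, n) = 1 - Y
1/(-40037 + R(D(17, 9 - 1*6), 198)) = 1/(-40037 + (1 - 1*(-3))) = 1/(-40037 + (1 + 3)) = 1/(-40037 + 4) = 1/(-40033) = -1/40033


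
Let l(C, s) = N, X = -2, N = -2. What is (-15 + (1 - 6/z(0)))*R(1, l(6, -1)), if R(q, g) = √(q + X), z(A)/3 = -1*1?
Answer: -12*I ≈ -12.0*I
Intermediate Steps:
z(A) = -3 (z(A) = 3*(-1*1) = 3*(-1) = -3)
l(C, s) = -2
R(q, g) = √(-2 + q) (R(q, g) = √(q - 2) = √(-2 + q))
(-15 + (1 - 6/z(0)))*R(1, l(6, -1)) = (-15 + (1 - 6/(-3)))*√(-2 + 1) = (-15 + (1 - 6*(-1)/3))*√(-1) = (-15 + (1 - 1*(-2)))*I = (-15 + (1 + 2))*I = (-15 + 3)*I = -12*I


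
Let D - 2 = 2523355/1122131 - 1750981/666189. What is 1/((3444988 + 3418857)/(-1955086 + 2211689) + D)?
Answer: 191823913613545677/5441900675344414861 ≈ 0.035249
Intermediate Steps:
D = 1211303941102/747551328759 (D = 2 + (2523355/1122131 - 1750981/666189) = 2 - 283798716416/747551328759 = 1211303941102/747551328759 ≈ 1.6204)
1/((3444988 + 3418857)/(-1955086 + 2211689) + D) = 1/((3444988 + 3418857)/(-1955086 + 2211689) + 1211303941102/747551328759) = 1/(6863845/256603 + 1211303941102/747551328759) = 1/(5441900675344414861/191823913613545677) = 191823913613545677/5441900675344414861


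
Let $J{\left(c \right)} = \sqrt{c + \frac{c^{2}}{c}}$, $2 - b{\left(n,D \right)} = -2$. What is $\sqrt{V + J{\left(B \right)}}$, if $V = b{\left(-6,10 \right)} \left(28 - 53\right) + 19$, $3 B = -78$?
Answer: $\sqrt{-81 + 2 i \sqrt{13}} \approx 0.40022 + 9.0089 i$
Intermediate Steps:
$b{\left(n,D \right)} = 4$ ($b{\left(n,D \right)} = 2 - -2 = 2 + 2 = 4$)
$B = -26$ ($B = \frac{1}{3} \left(-78\right) = -26$)
$V = -81$ ($V = 4 \left(28 - 53\right) + 19 = 4 \left(-25\right) + 19 = -100 + 19 = -81$)
$J{\left(c \right)} = \sqrt{2} \sqrt{c}$ ($J{\left(c \right)} = \sqrt{c + c} = \sqrt{2 c} = \sqrt{2} \sqrt{c}$)
$\sqrt{V + J{\left(B \right)}} = \sqrt{-81 + \sqrt{2} \sqrt{-26}} = \sqrt{-81 + \sqrt{2} i \sqrt{26}} = \sqrt{-81 + 2 i \sqrt{13}}$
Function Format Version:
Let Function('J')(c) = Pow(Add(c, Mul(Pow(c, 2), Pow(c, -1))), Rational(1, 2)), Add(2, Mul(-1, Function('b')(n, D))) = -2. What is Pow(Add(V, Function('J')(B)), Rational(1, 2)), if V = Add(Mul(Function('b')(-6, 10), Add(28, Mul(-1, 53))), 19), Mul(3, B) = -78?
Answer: Pow(Add(-81, Mul(2, I, Pow(13, Rational(1, 2)))), Rational(1, 2)) ≈ Add(0.40022, Mul(9.0089, I))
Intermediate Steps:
Function('b')(n, D) = 4 (Function('b')(n, D) = Add(2, Mul(-1, -2)) = Add(2, 2) = 4)
B = -26 (B = Mul(Rational(1, 3), -78) = -26)
V = -81 (V = Add(Mul(4, Add(28, Mul(-1, 53))), 19) = Add(Mul(4, Add(28, -53)), 19) = Add(Mul(4, -25), 19) = Add(-100, 19) = -81)
Function('J')(c) = Mul(Pow(2, Rational(1, 2)), Pow(c, Rational(1, 2))) (Function('J')(c) = Pow(Add(c, c), Rational(1, 2)) = Pow(Mul(2, c), Rational(1, 2)) = Mul(Pow(2, Rational(1, 2)), Pow(c, Rational(1, 2))))
Pow(Add(V, Function('J')(B)), Rational(1, 2)) = Pow(Add(-81, Mul(Pow(2, Rational(1, 2)), Pow(-26, Rational(1, 2)))), Rational(1, 2)) = Pow(Add(-81, Mul(Pow(2, Rational(1, 2)), Mul(I, Pow(26, Rational(1, 2))))), Rational(1, 2)) = Pow(Add(-81, Mul(2, I, Pow(13, Rational(1, 2)))), Rational(1, 2))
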